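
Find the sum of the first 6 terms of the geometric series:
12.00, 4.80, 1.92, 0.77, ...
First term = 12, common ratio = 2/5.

Sₙ = a(1 - rⁿ) / (1 - r)
S_6 = 12(1 - (2/5)^6) / (1 - (2/5))
S_6 = 12(1 - (64/15625)) / (3/5)
S_6 = 62244/3125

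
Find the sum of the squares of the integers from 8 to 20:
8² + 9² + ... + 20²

Use ∑_{k=1}^{n} k² = n(n+1)(2n+1)/6, then subtract the first 7 terms.
∑_{k=1}^{20} k² = 20×21×41/6 = 2870
∑_{k=1}^{7} k² = 7×8×15/6 = 140
∑_{k=8}^{20} k² = 2870 - 140 = 2730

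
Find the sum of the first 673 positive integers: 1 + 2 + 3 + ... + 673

Formula: ∑k = n(n+1)/2
= 673×674/2
= 453602/2
= 226801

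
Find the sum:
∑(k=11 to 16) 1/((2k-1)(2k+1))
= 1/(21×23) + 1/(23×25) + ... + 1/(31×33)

Partial fractions: 1/((2k-1)(2k+1)) = (1/2)[1/(2k-1) - 1/(2k+1)]
The series telescopes:
= (1/2)[1/21 - 1/33]
= 2/231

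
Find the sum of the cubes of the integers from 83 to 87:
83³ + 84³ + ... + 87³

Use ∑_{k=1}^{n} k³ = [n(n+1)/2]², then subtract the first 82 terms.
∑_{k=1}^{87} k³ = [87×88/2]² = 3828² = 14653584
∑_{k=1}^{82} k³ = [82×83/2]² = 3403² = 11580409
∑_{k=83}^{87} k³ = 14653584 - 11580409 = 3073175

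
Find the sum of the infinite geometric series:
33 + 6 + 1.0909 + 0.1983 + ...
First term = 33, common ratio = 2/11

For |r| < 1, S = a / (1 - r)
S = 33 / (1 - (2/11))
S = 33 / (9/11)
S = 121/3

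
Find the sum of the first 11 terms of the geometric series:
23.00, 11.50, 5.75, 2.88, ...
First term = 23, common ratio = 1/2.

Sₙ = a(1 - rⁿ) / (1 - r)
S_11 = 23(1 - (1/2)^11) / (1 - (1/2))
S_11 = 23(1 - (1/2048)) / (1/2)
S_11 = 47081/1024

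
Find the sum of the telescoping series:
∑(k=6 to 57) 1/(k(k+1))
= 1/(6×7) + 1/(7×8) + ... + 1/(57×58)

Partial fractions: 1/(k(k+1)) = 1/k - 1/(k+1)
The series telescopes:
= (1/6 - 1/7) + (1/7 - 1/8) + ... + (1/57 - 1/58)
= 1/6 - 1/58
= 13/87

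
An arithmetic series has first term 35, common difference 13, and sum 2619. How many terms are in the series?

Using S = n/2 × [2a + (n-1)d]
2619 = n/2 × [2(35) + (n-1)(13)]
2619 = n/2 × [70 + 13n - 13]
5238 = n × [57 + 13n]
13n² + (57)n - 5238 = 0
Discriminant: Δ = (57)² - 4(13)(-5238) = 3249 + 272376 = 275625
√Δ = 525
n = [-(57) + √Δ] / (2·13) = (-57 + 525) / 26 = 468 / 26 = 18
(The negative root is discarded since n must be a positive integer.)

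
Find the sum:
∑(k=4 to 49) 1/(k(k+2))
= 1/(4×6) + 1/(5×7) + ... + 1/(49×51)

Partial fractions: 1/(k(k+2)) = (1/2)[1/k - 1/(k+2)]
Telescoping leaves the first two and last two terms:
= (1/2)[1/4 + 1/5 - 1/50 - 1/51]
= 2093/10200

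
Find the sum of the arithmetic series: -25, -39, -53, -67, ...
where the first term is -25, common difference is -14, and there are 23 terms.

Sₙ = n/2 × (first + last)
Last term = a + (n-1)d = -25 + (23-1)×(-14) = -333
S_23 = 23/2 × (-25 + (-333))
S_23 = 23/2 × (-358) = -4117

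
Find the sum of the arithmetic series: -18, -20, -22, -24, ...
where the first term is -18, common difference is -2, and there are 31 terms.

Sₙ = n/2 × (first + last)
Last term = a + (n-1)d = -18 + (31-1)×(-2) = -78
S_31 = 31/2 × (-18 + (-78))
S_31 = 31/2 × (-96) = -1488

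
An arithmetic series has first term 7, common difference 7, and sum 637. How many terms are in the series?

Using S = n/2 × [2a + (n-1)d]
637 = n/2 × [2(7) + (n-1)(7)]
637 = n/2 × [14 + 7n - 7]
1274 = n × [7 + 7n]
7n² + (7)n - 1274 = 0
Discriminant: Δ = (7)² - 4(7)(-1274) = 49 + 35672 = 35721
√Δ = 189
n = [-(7) + √Δ] / (2·7) = (-7 + 189) / 14 = 182 / 14 = 13
(The negative root is discarded since n must be a positive integer.)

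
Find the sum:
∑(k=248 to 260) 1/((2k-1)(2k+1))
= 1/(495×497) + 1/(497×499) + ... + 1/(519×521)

Partial fractions: 1/((2k-1)(2k+1)) = (1/2)[1/(2k-1) - 1/(2k+1)]
The series telescopes:
= (1/2)[1/495 - 1/521]
= 13/257895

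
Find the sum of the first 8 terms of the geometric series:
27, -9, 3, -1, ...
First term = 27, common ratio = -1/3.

Sₙ = a(1 - rⁿ) / (1 - r)
S_8 = 27(1 - (-1/3)^8) / (1 - (-1/3))
S_8 = 27(1 - (1/6561)) / (4/3)
S_8 = 1640/81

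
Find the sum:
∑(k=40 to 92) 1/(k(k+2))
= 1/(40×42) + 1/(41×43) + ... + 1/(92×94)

Partial fractions: 1/(k(k+2)) = (1/2)[1/k - 1/(k+2)]
Telescoping leaves the first two and last two terms:
= (1/2)[1/40 + 1/41 - 1/93 - 1/94]
= 200711/14336880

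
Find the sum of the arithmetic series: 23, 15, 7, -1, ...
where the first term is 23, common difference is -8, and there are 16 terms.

Sₙ = n/2 × (first + last)
Last term = a + (n-1)d = 23 + (16-1)×(-8) = -97
S_16 = 16/2 × (23 + (-97))
S_16 = 16/2 × (-74) = -592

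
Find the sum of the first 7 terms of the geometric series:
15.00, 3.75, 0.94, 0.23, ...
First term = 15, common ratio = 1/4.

Sₙ = a(1 - rⁿ) / (1 - r)
S_7 = 15(1 - (1/4)^7) / (1 - (1/4))
S_7 = 15(1 - (1/16384)) / (3/4)
S_7 = 81915/4096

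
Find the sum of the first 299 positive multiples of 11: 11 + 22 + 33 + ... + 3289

Factor out 11: = 11(1 + 2 + ... + 299) = 11 × n(n+1)/2
= 11 × 299×300/2
= 11 × 44850
= 493350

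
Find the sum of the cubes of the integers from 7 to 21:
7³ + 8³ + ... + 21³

Use ∑_{k=1}^{n} k³ = [n(n+1)/2]², then subtract the first 6 terms.
∑_{k=1}^{21} k³ = [21×22/2]² = 231² = 53361
∑_{k=1}^{6} k³ = [6×7/2]² = 21² = 441
∑_{k=7}^{21} k³ = 53361 - 441 = 52920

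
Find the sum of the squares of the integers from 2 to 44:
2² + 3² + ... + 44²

Use ∑_{k=1}^{n} k² = n(n+1)(2n+1)/6, then subtract the first 1 terms.
∑_{k=1}^{44} k² = 44×45×89/6 = 29370
∑_{k=1}^{1} k² = 1×2×3/6 = 1
∑_{k=2}^{44} k² = 29370 - 1 = 29369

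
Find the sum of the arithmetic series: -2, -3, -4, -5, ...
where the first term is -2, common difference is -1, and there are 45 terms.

Sₙ = n/2 × (first + last)
Last term = a + (n-1)d = -2 + (45-1)×(-1) = -46
S_45 = 45/2 × (-2 + (-46))
S_45 = 45/2 × (-48) = -1080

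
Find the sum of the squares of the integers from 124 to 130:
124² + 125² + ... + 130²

Use ∑_{k=1}^{n} k² = n(n+1)(2n+1)/6, then subtract the first 123 terms.
∑_{k=1}^{130} k² = 130×131×261/6 = 740805
∑_{k=1}^{123} k² = 123×124×247/6 = 627874
∑_{k=124}^{130} k² = 740805 - 627874 = 112931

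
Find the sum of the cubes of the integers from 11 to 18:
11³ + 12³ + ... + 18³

Use ∑_{k=1}^{n} k³ = [n(n+1)/2]², then subtract the first 10 terms.
∑_{k=1}^{18} k³ = [18×19/2]² = 171² = 29241
∑_{k=1}^{10} k³ = [10×11/2]² = 55² = 3025
∑_{k=11}^{18} k³ = 29241 - 3025 = 26216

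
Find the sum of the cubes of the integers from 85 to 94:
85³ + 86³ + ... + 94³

Use ∑_{k=1}^{n} k³ = [n(n+1)/2]², then subtract the first 84 terms.
∑_{k=1}^{94} k³ = [94×95/2]² = 4465² = 19936225
∑_{k=1}^{84} k³ = [84×85/2]² = 3570² = 12744900
∑_{k=85}^{94} k³ = 19936225 - 12744900 = 7191325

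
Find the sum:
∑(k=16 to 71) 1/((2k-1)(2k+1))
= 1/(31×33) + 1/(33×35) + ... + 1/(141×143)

Partial fractions: 1/((2k-1)(2k+1)) = (1/2)[1/(2k-1) - 1/(2k+1)]
The series telescopes:
= (1/2)[1/31 - 1/143]
= 56/4433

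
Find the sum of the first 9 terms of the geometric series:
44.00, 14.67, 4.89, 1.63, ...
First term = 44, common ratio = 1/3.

Sₙ = a(1 - rⁿ) / (1 - r)
S_9 = 44(1 - (1/3)^9) / (1 - (1/3))
S_9 = 44(1 - (1/19683)) / (2/3)
S_9 = 433004/6561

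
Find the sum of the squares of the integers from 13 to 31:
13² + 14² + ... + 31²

Use ∑_{k=1}^{n} k² = n(n+1)(2n+1)/6, then subtract the first 12 terms.
∑_{k=1}^{31} k² = 31×32×63/6 = 10416
∑_{k=1}^{12} k² = 12×13×25/6 = 650
∑_{k=13}^{31} k² = 10416 - 650 = 9766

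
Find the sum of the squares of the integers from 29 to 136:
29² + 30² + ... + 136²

Use ∑_{k=1}^{n} k² = n(n+1)(2n+1)/6, then subtract the first 28 terms.
∑_{k=1}^{136} k² = 136×137×273/6 = 847756
∑_{k=1}^{28} k² = 28×29×57/6 = 7714
∑_{k=29}^{136} k² = 847756 - 7714 = 840042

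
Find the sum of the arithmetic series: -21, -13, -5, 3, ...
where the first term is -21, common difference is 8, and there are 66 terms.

Sₙ = n/2 × (first + last)
Last term = a + (n-1)d = -21 + (66-1)×8 = 499
S_66 = 66/2 × (-21 + 499)
S_66 = 66/2 × 478 = 15774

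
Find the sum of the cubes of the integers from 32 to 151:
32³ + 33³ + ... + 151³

Use ∑_{k=1}^{n} k³ = [n(n+1)/2]², then subtract the first 31 terms.
∑_{k=1}^{151} k³ = [151×152/2]² = 11476² = 131698576
∑_{k=1}^{31} k³ = [31×32/2]² = 496² = 246016
∑_{k=32}^{151} k³ = 131698576 - 246016 = 131452560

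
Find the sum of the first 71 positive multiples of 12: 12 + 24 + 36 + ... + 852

Factor out 12: = 12(1 + 2 + ... + 71) = 12 × n(n+1)/2
= 12 × 71×72/2
= 12 × 2556
= 30672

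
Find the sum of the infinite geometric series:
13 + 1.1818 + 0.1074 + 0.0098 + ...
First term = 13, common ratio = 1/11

For |r| < 1, S = a / (1 - r)
S = 13 / (1 - (1/11))
S = 13 / (10/11)
S = 143/10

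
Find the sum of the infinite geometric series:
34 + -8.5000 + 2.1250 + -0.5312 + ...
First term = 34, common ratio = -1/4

For |r| < 1, S = a / (1 - r)
S = 34 / (1 - (-1/4))
S = 34 / (5/4)
S = 136/5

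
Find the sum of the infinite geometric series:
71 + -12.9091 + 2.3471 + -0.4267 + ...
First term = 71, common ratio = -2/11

For |r| < 1, S = a / (1 - r)
S = 71 / (1 - (-2/11))
S = 71 / (13/11)
S = 781/13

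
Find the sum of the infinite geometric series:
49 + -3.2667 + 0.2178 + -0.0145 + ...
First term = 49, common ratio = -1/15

For |r| < 1, S = a / (1 - r)
S = 49 / (1 - (-1/15))
S = 49 / (16/15)
S = 735/16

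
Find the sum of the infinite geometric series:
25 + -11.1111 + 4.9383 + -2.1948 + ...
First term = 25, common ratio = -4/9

For |r| < 1, S = a / (1 - r)
S = 25 / (1 - (-4/9))
S = 25 / (13/9)
S = 225/13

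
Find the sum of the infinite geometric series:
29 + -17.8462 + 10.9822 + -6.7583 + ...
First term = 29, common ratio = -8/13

For |r| < 1, S = a / (1 - r)
S = 29 / (1 - (-8/13))
S = 29 / (21/13)
S = 377/21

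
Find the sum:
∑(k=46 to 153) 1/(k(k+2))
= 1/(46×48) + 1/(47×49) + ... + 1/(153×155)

Partial fractions: 1/(k(k+2)) = (1/2)[1/k - 1/(k+2)]
Telescoping leaves the first two and last two terms:
= (1/2)[1/46 + 1/47 - 1/154 - 1/155]
= 387963/25803470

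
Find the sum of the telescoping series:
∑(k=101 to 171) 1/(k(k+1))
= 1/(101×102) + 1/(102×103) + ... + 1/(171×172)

Partial fractions: 1/(k(k+1)) = 1/k - 1/(k+1)
The series telescopes:
= (1/101 - 1/102) + (1/102 - 1/103) + ... + (1/171 - 1/172)
= 1/101 - 1/172
= 71/17372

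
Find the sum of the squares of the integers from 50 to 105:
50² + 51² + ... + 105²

Use ∑_{k=1}^{n} k² = n(n+1)(2n+1)/6, then subtract the first 49 terms.
∑_{k=1}^{105} k² = 105×106×211/6 = 391405
∑_{k=1}^{49} k² = 49×50×99/6 = 40425
∑_{k=50}^{105} k² = 391405 - 40425 = 350980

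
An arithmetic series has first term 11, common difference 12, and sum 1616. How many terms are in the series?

Using S = n/2 × [2a + (n-1)d]
1616 = n/2 × [2(11) + (n-1)(12)]
1616 = n/2 × [22 + 12n - 12]
3232 = n × [10 + 12n]
12n² + (10)n - 3232 = 0
Discriminant: Δ = (10)² - 4(12)(-3232) = 100 + 155136 = 155236
√Δ = 394
n = [-(10) + √Δ] / (2·12) = (-10 + 394) / 24 = 384 / 24 = 16
(The negative root is discarded since n must be a positive integer.)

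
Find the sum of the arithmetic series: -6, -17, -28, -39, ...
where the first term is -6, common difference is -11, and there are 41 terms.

Sₙ = n/2 × (first + last)
Last term = a + (n-1)d = -6 + (41-1)×(-11) = -446
S_41 = 41/2 × (-6 + (-446))
S_41 = 41/2 × (-452) = -9266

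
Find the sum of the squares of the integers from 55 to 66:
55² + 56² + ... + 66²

Use ∑_{k=1}^{n} k² = n(n+1)(2n+1)/6, then subtract the first 54 terms.
∑_{k=1}^{66} k² = 66×67×133/6 = 98021
∑_{k=1}^{54} k² = 54×55×109/6 = 53955
∑_{k=55}^{66} k² = 98021 - 53955 = 44066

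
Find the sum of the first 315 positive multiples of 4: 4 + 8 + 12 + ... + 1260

Factor out 4: = 4(1 + 2 + ... + 315) = 4 × n(n+1)/2
= 4 × 315×316/2
= 4 × 49770
= 199080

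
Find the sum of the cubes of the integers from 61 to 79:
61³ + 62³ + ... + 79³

Use ∑_{k=1}^{n} k³ = [n(n+1)/2]², then subtract the first 60 terms.
∑_{k=1}^{79} k³ = [79×80/2]² = 3160² = 9985600
∑_{k=1}^{60} k³ = [60×61/2]² = 1830² = 3348900
∑_{k=61}^{79} k³ = 9985600 - 3348900 = 6636700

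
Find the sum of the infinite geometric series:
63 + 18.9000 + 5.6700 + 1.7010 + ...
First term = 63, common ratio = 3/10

For |r| < 1, S = a / (1 - r)
S = 63 / (1 - (3/10))
S = 63 / (7/10)
S = 90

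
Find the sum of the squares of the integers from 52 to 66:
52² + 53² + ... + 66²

Use ∑_{k=1}^{n} k² = n(n+1)(2n+1)/6, then subtract the first 51 terms.
∑_{k=1}^{66} k² = 66×67×133/6 = 98021
∑_{k=1}^{51} k² = 51×52×103/6 = 45526
∑_{k=52}^{66} k² = 98021 - 45526 = 52495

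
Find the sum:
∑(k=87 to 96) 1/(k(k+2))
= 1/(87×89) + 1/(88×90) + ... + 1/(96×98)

Partial fractions: 1/(k(k+2)) = (1/2)[1/k - 1/(k+2)]
Telescoping leaves the first two and last two terms:
= (1/2)[1/87 + 1/88 - 1/97 - 1/98]
= 85315/72777936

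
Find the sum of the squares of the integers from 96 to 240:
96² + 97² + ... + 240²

Use ∑_{k=1}^{n} k² = n(n+1)(2n+1)/6, then subtract the first 95 terms.
∑_{k=1}^{240} k² = 240×241×481/6 = 4636840
∑_{k=1}^{95} k² = 95×96×191/6 = 290320
∑_{k=96}^{240} k² = 4636840 - 290320 = 4346520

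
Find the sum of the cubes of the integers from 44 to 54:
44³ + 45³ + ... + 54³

Use ∑_{k=1}^{n} k³ = [n(n+1)/2]², then subtract the first 43 terms.
∑_{k=1}^{54} k³ = [54×55/2]² = 1485² = 2205225
∑_{k=1}^{43} k³ = [43×44/2]² = 946² = 894916
∑_{k=44}^{54} k³ = 2205225 - 894916 = 1310309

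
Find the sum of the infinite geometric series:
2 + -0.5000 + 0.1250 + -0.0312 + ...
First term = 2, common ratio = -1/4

For |r| < 1, S = a / (1 - r)
S = 2 / (1 - (-1/4))
S = 2 / (5/4)
S = 8/5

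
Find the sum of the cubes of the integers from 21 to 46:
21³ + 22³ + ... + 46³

Use ∑_{k=1}^{n} k³ = [n(n+1)/2]², then subtract the first 20 terms.
∑_{k=1}^{46} k³ = [46×47/2]² = 1081² = 1168561
∑_{k=1}^{20} k³ = [20×21/2]² = 210² = 44100
∑_{k=21}^{46} k³ = 1168561 - 44100 = 1124461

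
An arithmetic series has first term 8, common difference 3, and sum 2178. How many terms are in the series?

Using S = n/2 × [2a + (n-1)d]
2178 = n/2 × [2(8) + (n-1)(3)]
2178 = n/2 × [16 + 3n - 3]
4356 = n × [13 + 3n]
3n² + (13)n - 4356 = 0
Discriminant: Δ = (13)² - 4(3)(-4356) = 169 + 52272 = 52441
√Δ = 229
n = [-(13) + √Δ] / (2·3) = (-13 + 229) / 6 = 216 / 6 = 36
(The negative root is discarded since n must be a positive integer.)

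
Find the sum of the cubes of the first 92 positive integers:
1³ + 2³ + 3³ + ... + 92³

Formula: ∑k³ = [n(n+1)/2]²
= [92×93/2]²
= 4278²
= 18301284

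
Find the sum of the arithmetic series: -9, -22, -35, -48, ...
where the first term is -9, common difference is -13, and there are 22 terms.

Sₙ = n/2 × (first + last)
Last term = a + (n-1)d = -9 + (22-1)×(-13) = -282
S_22 = 22/2 × (-9 + (-282))
S_22 = 22/2 × (-291) = -3201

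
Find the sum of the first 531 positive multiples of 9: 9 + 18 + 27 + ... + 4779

Factor out 9: = 9(1 + 2 + ... + 531) = 9 × n(n+1)/2
= 9 × 531×532/2
= 9 × 141246
= 1271214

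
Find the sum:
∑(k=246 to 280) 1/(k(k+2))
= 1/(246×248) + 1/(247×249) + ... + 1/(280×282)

Partial fractions: 1/(k(k+2)) = (1/2)[1/k - 1/(k+2)]
Telescoping leaves the first two and last two terms:
= (1/2)[1/246 + 1/247 - 1/281 - 1/282]
= 134925/267494578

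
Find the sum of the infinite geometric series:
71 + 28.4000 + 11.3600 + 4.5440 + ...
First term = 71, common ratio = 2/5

For |r| < 1, S = a / (1 - r)
S = 71 / (1 - (2/5))
S = 71 / (3/5)
S = 355/3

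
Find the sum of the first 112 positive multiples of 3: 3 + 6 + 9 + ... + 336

Factor out 3: = 3(1 + 2 + ... + 112) = 3 × n(n+1)/2
= 3 × 112×113/2
= 3 × 6328
= 18984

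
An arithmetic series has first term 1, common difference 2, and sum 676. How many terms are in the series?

Using S = n/2 × [2a + (n-1)d]
676 = n/2 × [2(1) + (n-1)(2)]
676 = n/2 × [2 + 2n - 2]
1352 = n × [0 + 2n]
2n² + (0)n - 1352 = 0
Discriminant: Δ = (0)² - 4(2)(-1352) = 0 + 10816 = 10816
√Δ = 104
n = [-(0) + √Δ] / (2·2) = (0 + 104) / 4 = 104 / 4 = 26
(The negative root is discarded since n must be a positive integer.)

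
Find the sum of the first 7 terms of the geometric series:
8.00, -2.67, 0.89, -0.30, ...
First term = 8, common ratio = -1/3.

Sₙ = a(1 - rⁿ) / (1 - r)
S_7 = 8(1 - (-1/3)^7) / (1 - (-1/3))
S_7 = 8(1 - (-1/2187)) / (4/3)
S_7 = 4376/729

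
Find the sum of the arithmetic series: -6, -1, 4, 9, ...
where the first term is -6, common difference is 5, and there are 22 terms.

Sₙ = n/2 × (first + last)
Last term = a + (n-1)d = -6 + (22-1)×5 = 99
S_22 = 22/2 × (-6 + 99)
S_22 = 22/2 × 93 = 1023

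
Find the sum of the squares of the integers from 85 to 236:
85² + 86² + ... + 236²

Use ∑_{k=1}^{n} k² = n(n+1)(2n+1)/6, then subtract the first 84 terms.
∑_{k=1}^{236} k² = 236×237×473/6 = 4409306
∑_{k=1}^{84} k² = 84×85×169/6 = 201110
∑_{k=85}^{236} k² = 4409306 - 201110 = 4208196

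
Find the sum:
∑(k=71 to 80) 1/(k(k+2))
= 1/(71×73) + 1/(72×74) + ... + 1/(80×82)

Partial fractions: 1/(k(k+2)) = (1/2)[1/k - 1/(k+2)]
Telescoping leaves the first two and last two terms:
= (1/2)[1/71 + 1/72 - 1/81 - 1/82]
= 6475/3772656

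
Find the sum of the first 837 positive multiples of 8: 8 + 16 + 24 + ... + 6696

Factor out 8: = 8(1 + 2 + ... + 837) = 8 × n(n+1)/2
= 8 × 837×838/2
= 8 × 350703
= 2805624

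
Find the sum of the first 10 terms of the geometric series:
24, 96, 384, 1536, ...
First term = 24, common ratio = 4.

Sₙ = a(1 - rⁿ) / (1 - r)
S_10 = 24(1 - 4^10) / (1 - 4)
S_10 = 24(1 - 1048576) / (-3)
S_10 = 8388600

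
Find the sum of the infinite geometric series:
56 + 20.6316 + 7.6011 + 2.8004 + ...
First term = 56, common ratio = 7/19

For |r| < 1, S = a / (1 - r)
S = 56 / (1 - (7/19))
S = 56 / (12/19)
S = 266/3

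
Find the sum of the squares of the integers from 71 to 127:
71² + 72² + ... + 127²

Use ∑_{k=1}^{n} k² = n(n+1)(2n+1)/6, then subtract the first 70 terms.
∑_{k=1}^{127} k² = 127×128×255/6 = 690880
∑_{k=1}^{70} k² = 70×71×141/6 = 116795
∑_{k=71}^{127} k² = 690880 - 116795 = 574085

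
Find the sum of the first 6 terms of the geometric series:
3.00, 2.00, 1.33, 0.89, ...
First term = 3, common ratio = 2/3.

Sₙ = a(1 - rⁿ) / (1 - r)
S_6 = 3(1 - (2/3)^6) / (1 - (2/3))
S_6 = 3(1 - (64/729)) / (1/3)
S_6 = 665/81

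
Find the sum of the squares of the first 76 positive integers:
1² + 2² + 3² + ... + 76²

Formula: ∑k² = n(n+1)(2n+1)/6
= 76×77×153/6
= 895356/6
= 149226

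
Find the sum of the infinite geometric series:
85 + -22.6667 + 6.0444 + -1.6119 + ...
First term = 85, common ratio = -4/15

For |r| < 1, S = a / (1 - r)
S = 85 / (1 - (-4/15))
S = 85 / (19/15)
S = 1275/19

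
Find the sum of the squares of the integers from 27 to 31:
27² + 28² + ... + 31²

Use ∑_{k=1}^{n} k² = n(n+1)(2n+1)/6, then subtract the first 26 terms.
∑_{k=1}^{31} k² = 31×32×63/6 = 10416
∑_{k=1}^{26} k² = 26×27×53/6 = 6201
∑_{k=27}^{31} k² = 10416 - 6201 = 4215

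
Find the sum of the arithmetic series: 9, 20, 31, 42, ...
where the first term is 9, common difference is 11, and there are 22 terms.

Sₙ = n/2 × (first + last)
Last term = a + (n-1)d = 9 + (22-1)×11 = 240
S_22 = 22/2 × (9 + 240)
S_22 = 22/2 × 249 = 2739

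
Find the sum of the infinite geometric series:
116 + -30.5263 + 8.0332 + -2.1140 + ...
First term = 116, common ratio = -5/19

For |r| < 1, S = a / (1 - r)
S = 116 / (1 - (-5/19))
S = 116 / (24/19)
S = 551/6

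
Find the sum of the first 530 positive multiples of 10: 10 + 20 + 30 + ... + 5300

Factor out 10: = 10(1 + 2 + ... + 530) = 10 × n(n+1)/2
= 10 × 530×531/2
= 10 × 140715
= 1407150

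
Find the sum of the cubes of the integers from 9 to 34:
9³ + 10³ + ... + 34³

Use ∑_{k=1}^{n} k³ = [n(n+1)/2]², then subtract the first 8 terms.
∑_{k=1}^{34} k³ = [34×35/2]² = 595² = 354025
∑_{k=1}^{8} k³ = [8×9/2]² = 36² = 1296
∑_{k=9}^{34} k³ = 354025 - 1296 = 352729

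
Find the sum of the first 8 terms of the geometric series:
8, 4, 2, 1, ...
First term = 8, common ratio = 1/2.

Sₙ = a(1 - rⁿ) / (1 - r)
S_8 = 8(1 - (1/2)^8) / (1 - (1/2))
S_8 = 8(1 - (1/256)) / (1/2)
S_8 = 255/16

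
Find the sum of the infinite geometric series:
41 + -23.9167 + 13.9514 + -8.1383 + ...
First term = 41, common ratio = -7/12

For |r| < 1, S = a / (1 - r)
S = 41 / (1 - (-7/12))
S = 41 / (19/12)
S = 492/19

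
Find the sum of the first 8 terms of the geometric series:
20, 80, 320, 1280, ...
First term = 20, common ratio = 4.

Sₙ = a(1 - rⁿ) / (1 - r)
S_8 = 20(1 - 4^8) / (1 - 4)
S_8 = 20(1 - 65536) / (-3)
S_8 = 436900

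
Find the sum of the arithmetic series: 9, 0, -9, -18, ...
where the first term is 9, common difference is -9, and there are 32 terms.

Sₙ = n/2 × (first + last)
Last term = a + (n-1)d = 9 + (32-1)×(-9) = -270
S_32 = 32/2 × (9 + (-270))
S_32 = 32/2 × (-261) = -4176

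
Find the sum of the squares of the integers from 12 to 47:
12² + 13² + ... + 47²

Use ∑_{k=1}^{n} k² = n(n+1)(2n+1)/6, then subtract the first 11 terms.
∑_{k=1}^{47} k² = 47×48×95/6 = 35720
∑_{k=1}^{11} k² = 11×12×23/6 = 506
∑_{k=12}^{47} k² = 35720 - 506 = 35214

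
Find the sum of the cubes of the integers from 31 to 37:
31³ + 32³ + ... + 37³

Use ∑_{k=1}^{n} k³ = [n(n+1)/2]², then subtract the first 30 terms.
∑_{k=1}^{37} k³ = [37×38/2]² = 703² = 494209
∑_{k=1}^{30} k³ = [30×31/2]² = 465² = 216225
∑_{k=31}^{37} k³ = 494209 - 216225 = 277984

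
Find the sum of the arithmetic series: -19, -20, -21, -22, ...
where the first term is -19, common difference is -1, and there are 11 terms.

Sₙ = n/2 × (first + last)
Last term = a + (n-1)d = -19 + (11-1)×(-1) = -29
S_11 = 11/2 × (-19 + (-29))
S_11 = 11/2 × (-48) = -264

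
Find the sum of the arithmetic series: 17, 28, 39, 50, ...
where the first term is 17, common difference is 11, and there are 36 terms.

Sₙ = n/2 × (first + last)
Last term = a + (n-1)d = 17 + (36-1)×11 = 402
S_36 = 36/2 × (17 + 402)
S_36 = 36/2 × 419 = 7542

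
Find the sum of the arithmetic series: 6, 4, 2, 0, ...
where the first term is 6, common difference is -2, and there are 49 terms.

Sₙ = n/2 × (first + last)
Last term = a + (n-1)d = 6 + (49-1)×(-2) = -90
S_49 = 49/2 × (6 + (-90))
S_49 = 49/2 × (-84) = -2058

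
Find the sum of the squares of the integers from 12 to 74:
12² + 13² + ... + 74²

Use ∑_{k=1}^{n} k² = n(n+1)(2n+1)/6, then subtract the first 11 terms.
∑_{k=1}^{74} k² = 74×75×149/6 = 137825
∑_{k=1}^{11} k² = 11×12×23/6 = 506
∑_{k=12}^{74} k² = 137825 - 506 = 137319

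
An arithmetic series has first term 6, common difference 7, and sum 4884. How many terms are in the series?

Using S = n/2 × [2a + (n-1)d]
4884 = n/2 × [2(6) + (n-1)(7)]
4884 = n/2 × [12 + 7n - 7]
9768 = n × [5 + 7n]
7n² + (5)n - 9768 = 0
Discriminant: Δ = (5)² - 4(7)(-9768) = 25 + 273504 = 273529
√Δ = 523
n = [-(5) + √Δ] / (2·7) = (-5 + 523) / 14 = 518 / 14 = 37
(The negative root is discarded since n must be a positive integer.)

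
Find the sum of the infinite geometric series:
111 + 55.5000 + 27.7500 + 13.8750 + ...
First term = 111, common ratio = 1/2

For |r| < 1, S = a / (1 - r)
S = 111 / (1 - (1/2))
S = 111 / (1/2)
S = 222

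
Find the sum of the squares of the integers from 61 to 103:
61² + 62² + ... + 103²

Use ∑_{k=1}^{n} k² = n(n+1)(2n+1)/6, then subtract the first 60 terms.
∑_{k=1}^{103} k² = 103×104×207/6 = 369564
∑_{k=1}^{60} k² = 60×61×121/6 = 73810
∑_{k=61}^{103} k² = 369564 - 73810 = 295754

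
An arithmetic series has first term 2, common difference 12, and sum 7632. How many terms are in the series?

Using S = n/2 × [2a + (n-1)d]
7632 = n/2 × [2(2) + (n-1)(12)]
7632 = n/2 × [4 + 12n - 12]
15264 = n × [-8 + 12n]
12n² + (-8)n - 15264 = 0
Discriminant: Δ = (-8)² - 4(12)(-15264) = 64 + 732672 = 732736
√Δ = 856
n = [-(-8) + √Δ] / (2·12) = (8 + 856) / 24 = 864 / 24 = 36
(The negative root is discarded since n must be a positive integer.)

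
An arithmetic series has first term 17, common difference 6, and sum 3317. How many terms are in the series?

Using S = n/2 × [2a + (n-1)d]
3317 = n/2 × [2(17) + (n-1)(6)]
3317 = n/2 × [34 + 6n - 6]
6634 = n × [28 + 6n]
6n² + (28)n - 6634 = 0
Discriminant: Δ = (28)² - 4(6)(-6634) = 784 + 159216 = 160000
√Δ = 400
n = [-(28) + √Δ] / (2·6) = (-28 + 400) / 12 = 372 / 12 = 31
(The negative root is discarded since n must be a positive integer.)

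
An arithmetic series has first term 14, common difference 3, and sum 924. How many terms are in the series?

Using S = n/2 × [2a + (n-1)d]
924 = n/2 × [2(14) + (n-1)(3)]
924 = n/2 × [28 + 3n - 3]
1848 = n × [25 + 3n]
3n² + (25)n - 1848 = 0
Discriminant: Δ = (25)² - 4(3)(-1848) = 625 + 22176 = 22801
√Δ = 151
n = [-(25) + √Δ] / (2·3) = (-25 + 151) / 6 = 126 / 6 = 21
(The negative root is discarded since n must be a positive integer.)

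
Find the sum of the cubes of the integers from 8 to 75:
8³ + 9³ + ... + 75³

Use ∑_{k=1}^{n} k³ = [n(n+1)/2]², then subtract the first 7 terms.
∑_{k=1}^{75} k³ = [75×76/2]² = 2850² = 8122500
∑_{k=1}^{7} k³ = [7×8/2]² = 28² = 784
∑_{k=8}^{75} k³ = 8122500 - 784 = 8121716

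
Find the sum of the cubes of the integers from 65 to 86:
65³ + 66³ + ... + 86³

Use ∑_{k=1}^{n} k³ = [n(n+1)/2]², then subtract the first 64 terms.
∑_{k=1}^{86} k³ = [86×87/2]² = 3741² = 13995081
∑_{k=1}^{64} k³ = [64×65/2]² = 2080² = 4326400
∑_{k=65}^{86} k³ = 13995081 - 4326400 = 9668681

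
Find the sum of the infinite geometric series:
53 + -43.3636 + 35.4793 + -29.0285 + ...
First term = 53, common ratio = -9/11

For |r| < 1, S = a / (1 - r)
S = 53 / (1 - (-9/11))
S = 53 / (20/11)
S = 583/20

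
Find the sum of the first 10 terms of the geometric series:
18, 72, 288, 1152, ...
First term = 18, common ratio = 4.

Sₙ = a(1 - rⁿ) / (1 - r)
S_10 = 18(1 - 4^10) / (1 - 4)
S_10 = 18(1 - 1048576) / (-3)
S_10 = 6291450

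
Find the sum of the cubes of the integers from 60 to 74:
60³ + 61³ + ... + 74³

Use ∑_{k=1}^{n} k³ = [n(n+1)/2]², then subtract the first 59 terms.
∑_{k=1}^{74} k³ = [74×75/2]² = 2775² = 7700625
∑_{k=1}^{59} k³ = [59×60/2]² = 1770² = 3132900
∑_{k=60}^{74} k³ = 7700625 - 3132900 = 4567725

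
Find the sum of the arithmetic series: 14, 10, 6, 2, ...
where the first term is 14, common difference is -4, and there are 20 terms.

Sₙ = n/2 × (first + last)
Last term = a + (n-1)d = 14 + (20-1)×(-4) = -62
S_20 = 20/2 × (14 + (-62))
S_20 = 20/2 × (-48) = -480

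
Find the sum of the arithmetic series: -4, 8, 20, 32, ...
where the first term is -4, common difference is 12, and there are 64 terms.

Sₙ = n/2 × (first + last)
Last term = a + (n-1)d = -4 + (64-1)×12 = 752
S_64 = 64/2 × (-4 + 752)
S_64 = 64/2 × 748 = 23936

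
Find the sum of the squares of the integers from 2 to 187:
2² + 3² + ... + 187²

Use ∑_{k=1}^{n} k² = n(n+1)(2n+1)/6, then subtract the first 1 terms.
∑_{k=1}^{187} k² = 187×188×375/6 = 2197250
∑_{k=1}^{1} k² = 1×2×3/6 = 1
∑_{k=2}^{187} k² = 2197250 - 1 = 2197249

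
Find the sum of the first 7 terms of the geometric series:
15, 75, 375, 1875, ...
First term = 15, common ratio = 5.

Sₙ = a(1 - rⁿ) / (1 - r)
S_7 = 15(1 - 5^7) / (1 - 5)
S_7 = 15(1 - 78125) / (-4)
S_7 = 292965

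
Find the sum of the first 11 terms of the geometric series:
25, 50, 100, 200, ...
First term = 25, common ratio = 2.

Sₙ = a(1 - rⁿ) / (1 - r)
S_11 = 25(1 - 2^11) / (1 - 2)
S_11 = 25(1 - 2048) / (-1)
S_11 = 51175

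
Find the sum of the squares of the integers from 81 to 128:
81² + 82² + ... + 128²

Use ∑_{k=1}^{n} k² = n(n+1)(2n+1)/6, then subtract the first 80 terms.
∑_{k=1}^{128} k² = 128×129×257/6 = 707264
∑_{k=1}^{80} k² = 80×81×161/6 = 173880
∑_{k=81}^{128} k² = 707264 - 173880 = 533384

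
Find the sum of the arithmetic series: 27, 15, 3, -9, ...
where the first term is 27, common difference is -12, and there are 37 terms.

Sₙ = n/2 × (first + last)
Last term = a + (n-1)d = 27 + (37-1)×(-12) = -405
S_37 = 37/2 × (27 + (-405))
S_37 = 37/2 × (-378) = -6993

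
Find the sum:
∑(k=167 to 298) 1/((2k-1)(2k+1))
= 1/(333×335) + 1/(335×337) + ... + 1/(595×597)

Partial fractions: 1/((2k-1)(2k+1)) = (1/2)[1/(2k-1) - 1/(2k+1)]
The series telescopes:
= (1/2)[1/333 - 1/597]
= 44/66267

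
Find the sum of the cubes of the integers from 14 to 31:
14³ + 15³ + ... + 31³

Use ∑_{k=1}^{n} k³ = [n(n+1)/2]², then subtract the first 13 terms.
∑_{k=1}^{31} k³ = [31×32/2]² = 496² = 246016
∑_{k=1}^{13} k³ = [13×14/2]² = 91² = 8281
∑_{k=14}^{31} k³ = 246016 - 8281 = 237735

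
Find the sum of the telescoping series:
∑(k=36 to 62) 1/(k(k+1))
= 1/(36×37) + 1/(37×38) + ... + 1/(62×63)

Partial fractions: 1/(k(k+1)) = 1/k - 1/(k+1)
The series telescopes:
= (1/36 - 1/37) + (1/37 - 1/38) + ... + (1/62 - 1/63)
= 1/36 - 1/63
= 1/84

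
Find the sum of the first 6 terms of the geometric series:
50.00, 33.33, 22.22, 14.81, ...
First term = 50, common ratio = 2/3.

Sₙ = a(1 - rⁿ) / (1 - r)
S_6 = 50(1 - (2/3)^6) / (1 - (2/3))
S_6 = 50(1 - (64/729)) / (1/3)
S_6 = 33250/243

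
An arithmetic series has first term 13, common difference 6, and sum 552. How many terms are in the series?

Using S = n/2 × [2a + (n-1)d]
552 = n/2 × [2(13) + (n-1)(6)]
552 = n/2 × [26 + 6n - 6]
1104 = n × [20 + 6n]
6n² + (20)n - 1104 = 0
Discriminant: Δ = (20)² - 4(6)(-1104) = 400 + 26496 = 26896
√Δ = 164
n = [-(20) + √Δ] / (2·6) = (-20 + 164) / 12 = 144 / 12 = 12
(The negative root is discarded since n must be a positive integer.)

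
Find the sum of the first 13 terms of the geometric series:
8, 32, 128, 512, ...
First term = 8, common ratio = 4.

Sₙ = a(1 - rⁿ) / (1 - r)
S_13 = 8(1 - 4^13) / (1 - 4)
S_13 = 8(1 - 67108864) / (-3)
S_13 = 178956968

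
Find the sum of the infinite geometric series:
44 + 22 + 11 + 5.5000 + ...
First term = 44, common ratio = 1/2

For |r| < 1, S = a / (1 - r)
S = 44 / (1 - (1/2))
S = 44 / (1/2)
S = 88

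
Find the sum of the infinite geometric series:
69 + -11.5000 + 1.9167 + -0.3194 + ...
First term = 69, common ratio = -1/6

For |r| < 1, S = a / (1 - r)
S = 69 / (1 - (-1/6))
S = 69 / (7/6)
S = 414/7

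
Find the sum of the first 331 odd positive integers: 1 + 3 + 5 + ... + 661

Sum of first n odd numbers = n²
= 331²
= 109561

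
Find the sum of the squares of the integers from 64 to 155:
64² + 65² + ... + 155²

Use ∑_{k=1}^{n} k² = n(n+1)(2n+1)/6, then subtract the first 63 terms.
∑_{k=1}^{155} k² = 155×156×311/6 = 1253330
∑_{k=1}^{63} k² = 63×64×127/6 = 85344
∑_{k=64}^{155} k² = 1253330 - 85344 = 1167986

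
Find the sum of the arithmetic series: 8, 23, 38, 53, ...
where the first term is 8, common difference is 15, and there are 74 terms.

Sₙ = n/2 × (first + last)
Last term = a + (n-1)d = 8 + (74-1)×15 = 1103
S_74 = 74/2 × (8 + 1103)
S_74 = 74/2 × 1111 = 41107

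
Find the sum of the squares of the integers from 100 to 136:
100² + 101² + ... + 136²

Use ∑_{k=1}^{n} k² = n(n+1)(2n+1)/6, then subtract the first 99 terms.
∑_{k=1}^{136} k² = 136×137×273/6 = 847756
∑_{k=1}^{99} k² = 99×100×199/6 = 328350
∑_{k=100}^{136} k² = 847756 - 328350 = 519406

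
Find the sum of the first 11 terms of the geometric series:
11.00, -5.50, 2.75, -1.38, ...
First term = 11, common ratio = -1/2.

Sₙ = a(1 - rⁿ) / (1 - r)
S_11 = 11(1 - (-1/2)^11) / (1 - (-1/2))
S_11 = 11(1 - (-1/2048)) / (3/2)
S_11 = 7513/1024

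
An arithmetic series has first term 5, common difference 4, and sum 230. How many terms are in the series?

Using S = n/2 × [2a + (n-1)d]
230 = n/2 × [2(5) + (n-1)(4)]
230 = n/2 × [10 + 4n - 4]
460 = n × [6 + 4n]
4n² + (6)n - 460 = 0
Discriminant: Δ = (6)² - 4(4)(-460) = 36 + 7360 = 7396
√Δ = 86
n = [-(6) + √Δ] / (2·4) = (-6 + 86) / 8 = 80 / 8 = 10
(The negative root is discarded since n must be a positive integer.)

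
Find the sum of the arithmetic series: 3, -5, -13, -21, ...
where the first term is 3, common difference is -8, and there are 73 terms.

Sₙ = n/2 × (first + last)
Last term = a + (n-1)d = 3 + (73-1)×(-8) = -573
S_73 = 73/2 × (3 + (-573))
S_73 = 73/2 × (-570) = -20805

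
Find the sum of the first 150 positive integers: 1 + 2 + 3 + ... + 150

Formula: ∑k = n(n+1)/2
= 150×151/2
= 22650/2
= 11325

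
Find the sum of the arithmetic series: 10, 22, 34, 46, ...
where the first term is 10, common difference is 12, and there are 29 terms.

Sₙ = n/2 × (first + last)
Last term = a + (n-1)d = 10 + (29-1)×12 = 346
S_29 = 29/2 × (10 + 346)
S_29 = 29/2 × 356 = 5162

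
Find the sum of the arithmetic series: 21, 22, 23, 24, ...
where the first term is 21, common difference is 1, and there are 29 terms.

Sₙ = n/2 × (first + last)
Last term = a + (n-1)d = 21 + (29-1)×1 = 49
S_29 = 29/2 × (21 + 49)
S_29 = 29/2 × 70 = 1015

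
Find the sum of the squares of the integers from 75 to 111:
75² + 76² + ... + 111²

Use ∑_{k=1}^{n} k² = n(n+1)(2n+1)/6, then subtract the first 74 terms.
∑_{k=1}^{111} k² = 111×112×223/6 = 462056
∑_{k=1}^{74} k² = 74×75×149/6 = 137825
∑_{k=75}^{111} k² = 462056 - 137825 = 324231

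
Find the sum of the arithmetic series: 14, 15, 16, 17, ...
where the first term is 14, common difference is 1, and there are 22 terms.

Sₙ = n/2 × (first + last)
Last term = a + (n-1)d = 14 + (22-1)×1 = 35
S_22 = 22/2 × (14 + 35)
S_22 = 22/2 × 49 = 539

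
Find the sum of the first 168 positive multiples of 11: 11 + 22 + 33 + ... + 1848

Factor out 11: = 11(1 + 2 + ... + 168) = 11 × n(n+1)/2
= 11 × 168×169/2
= 11 × 14196
= 156156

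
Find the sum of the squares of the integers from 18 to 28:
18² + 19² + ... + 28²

Use ∑_{k=1}^{n} k² = n(n+1)(2n+1)/6, then subtract the first 17 terms.
∑_{k=1}^{28} k² = 28×29×57/6 = 7714
∑_{k=1}^{17} k² = 17×18×35/6 = 1785
∑_{k=18}^{28} k² = 7714 - 1785 = 5929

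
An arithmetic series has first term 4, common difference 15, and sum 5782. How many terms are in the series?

Using S = n/2 × [2a + (n-1)d]
5782 = n/2 × [2(4) + (n-1)(15)]
5782 = n/2 × [8 + 15n - 15]
11564 = n × [-7 + 15n]
15n² + (-7)n - 11564 = 0
Discriminant: Δ = (-7)² - 4(15)(-11564) = 49 + 693840 = 693889
√Δ = 833
n = [-(-7) + √Δ] / (2·15) = (7 + 833) / 30 = 840 / 30 = 28
(The negative root is discarded since n must be a positive integer.)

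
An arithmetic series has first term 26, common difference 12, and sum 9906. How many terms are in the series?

Using S = n/2 × [2a + (n-1)d]
9906 = n/2 × [2(26) + (n-1)(12)]
9906 = n/2 × [52 + 12n - 12]
19812 = n × [40 + 12n]
12n² + (40)n - 19812 = 0
Discriminant: Δ = (40)² - 4(12)(-19812) = 1600 + 950976 = 952576
√Δ = 976
n = [-(40) + √Δ] / (2·12) = (-40 + 976) / 24 = 936 / 24 = 39
(The negative root is discarded since n must be a positive integer.)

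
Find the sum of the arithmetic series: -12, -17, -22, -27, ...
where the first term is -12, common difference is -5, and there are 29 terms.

Sₙ = n/2 × (first + last)
Last term = a + (n-1)d = -12 + (29-1)×(-5) = -152
S_29 = 29/2 × (-12 + (-152))
S_29 = 29/2 × (-164) = -2378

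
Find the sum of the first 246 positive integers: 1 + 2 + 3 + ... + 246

Formula: ∑k = n(n+1)/2
= 246×247/2
= 60762/2
= 30381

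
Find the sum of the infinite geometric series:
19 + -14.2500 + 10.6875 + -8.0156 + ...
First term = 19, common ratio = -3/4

For |r| < 1, S = a / (1 - r)
S = 19 / (1 - (-3/4))
S = 19 / (7/4)
S = 76/7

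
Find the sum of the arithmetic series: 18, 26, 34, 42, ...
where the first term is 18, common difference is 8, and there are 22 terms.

Sₙ = n/2 × (first + last)
Last term = a + (n-1)d = 18 + (22-1)×8 = 186
S_22 = 22/2 × (18 + 186)
S_22 = 22/2 × 204 = 2244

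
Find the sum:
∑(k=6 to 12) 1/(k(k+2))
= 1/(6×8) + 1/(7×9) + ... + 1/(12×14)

Partial fractions: 1/(k(k+2)) = (1/2)[1/k - 1/(k+2)]
Telescoping leaves the first two and last two terms:
= (1/2)[1/6 + 1/7 - 1/13 - 1/14]
= 22/273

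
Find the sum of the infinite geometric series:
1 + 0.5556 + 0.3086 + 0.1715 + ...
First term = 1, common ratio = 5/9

For |r| < 1, S = a / (1 - r)
S = 1 / (1 - (5/9))
S = 1 / (4/9)
S = 9/4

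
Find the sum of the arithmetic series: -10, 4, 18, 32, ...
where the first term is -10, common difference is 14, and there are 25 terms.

Sₙ = n/2 × (first + last)
Last term = a + (n-1)d = -10 + (25-1)×14 = 326
S_25 = 25/2 × (-10 + 326)
S_25 = 25/2 × 316 = 3950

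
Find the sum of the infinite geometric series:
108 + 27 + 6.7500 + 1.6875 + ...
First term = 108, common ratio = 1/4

For |r| < 1, S = a / (1 - r)
S = 108 / (1 - (1/4))
S = 108 / (3/4)
S = 144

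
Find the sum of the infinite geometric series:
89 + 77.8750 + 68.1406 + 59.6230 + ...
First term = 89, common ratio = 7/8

For |r| < 1, S = a / (1 - r)
S = 89 / (1 - (7/8))
S = 89 / (1/8)
S = 712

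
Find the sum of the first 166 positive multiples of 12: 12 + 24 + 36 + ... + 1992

Factor out 12: = 12(1 + 2 + ... + 166) = 12 × n(n+1)/2
= 12 × 166×167/2
= 12 × 13861
= 166332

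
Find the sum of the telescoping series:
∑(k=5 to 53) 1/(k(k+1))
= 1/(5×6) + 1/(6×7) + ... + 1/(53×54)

Partial fractions: 1/(k(k+1)) = 1/k - 1/(k+1)
The series telescopes:
= (1/5 - 1/6) + (1/6 - 1/7) + ... + (1/53 - 1/54)
= 1/5 - 1/54
= 49/270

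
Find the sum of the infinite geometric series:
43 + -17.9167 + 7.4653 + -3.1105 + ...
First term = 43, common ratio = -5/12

For |r| < 1, S = a / (1 - r)
S = 43 / (1 - (-5/12))
S = 43 / (17/12)
S = 516/17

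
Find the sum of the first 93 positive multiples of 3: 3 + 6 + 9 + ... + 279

Factor out 3: = 3(1 + 2 + ... + 93) = 3 × n(n+1)/2
= 3 × 93×94/2
= 3 × 4371
= 13113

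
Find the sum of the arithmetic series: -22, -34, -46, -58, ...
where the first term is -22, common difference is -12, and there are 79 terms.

Sₙ = n/2 × (first + last)
Last term = a + (n-1)d = -22 + (79-1)×(-12) = -958
S_79 = 79/2 × (-22 + (-958))
S_79 = 79/2 × (-980) = -38710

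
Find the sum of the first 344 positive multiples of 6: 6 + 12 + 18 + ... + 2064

Factor out 6: = 6(1 + 2 + ... + 344) = 6 × n(n+1)/2
= 6 × 344×345/2
= 6 × 59340
= 356040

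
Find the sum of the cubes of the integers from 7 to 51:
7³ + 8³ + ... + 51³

Use ∑_{k=1}^{n} k³ = [n(n+1)/2]², then subtract the first 6 terms.
∑_{k=1}^{51} k³ = [51×52/2]² = 1326² = 1758276
∑_{k=1}^{6} k³ = [6×7/2]² = 21² = 441
∑_{k=7}^{51} k³ = 1758276 - 441 = 1757835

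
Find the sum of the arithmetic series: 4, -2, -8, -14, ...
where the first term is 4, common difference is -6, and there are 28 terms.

Sₙ = n/2 × (first + last)
Last term = a + (n-1)d = 4 + (28-1)×(-6) = -158
S_28 = 28/2 × (4 + (-158))
S_28 = 28/2 × (-154) = -2156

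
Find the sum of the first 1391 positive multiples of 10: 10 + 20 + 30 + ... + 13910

Factor out 10: = 10(1 + 2 + ... + 1391) = 10 × n(n+1)/2
= 10 × 1391×1392/2
= 10 × 968136
= 9681360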